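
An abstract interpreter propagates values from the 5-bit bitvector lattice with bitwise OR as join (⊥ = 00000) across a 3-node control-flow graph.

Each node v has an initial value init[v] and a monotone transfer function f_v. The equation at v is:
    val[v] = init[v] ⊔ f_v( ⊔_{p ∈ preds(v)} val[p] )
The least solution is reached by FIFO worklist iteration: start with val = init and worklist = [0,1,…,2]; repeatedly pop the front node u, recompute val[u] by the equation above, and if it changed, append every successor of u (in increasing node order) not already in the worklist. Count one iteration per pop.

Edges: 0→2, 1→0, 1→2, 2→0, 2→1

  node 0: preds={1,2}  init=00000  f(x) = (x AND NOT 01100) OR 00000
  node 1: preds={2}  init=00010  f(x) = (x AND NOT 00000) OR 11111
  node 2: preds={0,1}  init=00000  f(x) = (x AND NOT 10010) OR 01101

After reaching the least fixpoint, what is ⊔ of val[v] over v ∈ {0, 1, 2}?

Trace (6 dequeues):
  [1] u=0 | in 00010 | out 00010 | prev 00000 | push {}
  [2] u=1 | in 00000 | out 11111 | prev 00010 | push {0}
  [3] u=2 | in 11111 | out 01101 | prev 00000 | push {1}
  [4] u=0 | in 11111 | out 10011 | prev 00010 | push {2}
  [5] u=1 | in 01101 | out 11111 | ==
  [6] u=2 | in 11111 | out 01101 | ==

Converged values:
  [0] 10011
  [1] 11111
  [2] 01101

11111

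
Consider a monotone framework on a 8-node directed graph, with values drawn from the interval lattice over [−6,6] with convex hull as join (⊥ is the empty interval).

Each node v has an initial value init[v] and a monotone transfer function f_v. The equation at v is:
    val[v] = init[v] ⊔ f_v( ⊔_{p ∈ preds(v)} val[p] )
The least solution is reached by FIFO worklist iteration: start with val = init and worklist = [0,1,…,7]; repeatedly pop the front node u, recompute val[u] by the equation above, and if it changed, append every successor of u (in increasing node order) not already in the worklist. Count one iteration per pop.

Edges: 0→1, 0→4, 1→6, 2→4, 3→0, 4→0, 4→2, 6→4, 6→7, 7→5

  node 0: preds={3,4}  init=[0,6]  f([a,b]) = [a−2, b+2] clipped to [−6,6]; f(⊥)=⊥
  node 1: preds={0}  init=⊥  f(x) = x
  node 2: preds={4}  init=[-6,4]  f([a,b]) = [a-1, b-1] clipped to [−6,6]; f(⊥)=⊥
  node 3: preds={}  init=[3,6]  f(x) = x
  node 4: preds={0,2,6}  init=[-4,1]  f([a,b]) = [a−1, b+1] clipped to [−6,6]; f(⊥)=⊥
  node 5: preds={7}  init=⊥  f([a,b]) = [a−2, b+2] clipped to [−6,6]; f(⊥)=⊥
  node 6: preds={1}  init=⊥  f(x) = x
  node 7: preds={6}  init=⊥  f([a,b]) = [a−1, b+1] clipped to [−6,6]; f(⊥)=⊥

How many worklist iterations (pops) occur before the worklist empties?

Trace (12 dequeues):
  [1] u=0 | in [-4,6] | out [-6,6] | prev [0,6] | push {}
  [2] u=1 | in [-6,6] | out [-6,6] | prev ⊥ | push {}
  [3] u=2 | in [-4,1] | out [-6,4] | ==
  [4] u=3 | in ⊥ | out [3,6] | ==
  [5] u=4 | in [-6,6] | out [-6,6] | prev [-4,1] | push {0,2}
  [6] u=5 | in ⊥ | out ⊥ | ==
  [7] u=6 | in [-6,6] | out [-6,6] | prev ⊥ | push {4}
  [8] u=7 | in [-6,6] | out [-6,6] | prev ⊥ | push {5}
  [9] u=0 | in [-6,6] | out [-6,6] | ==
  [10] u=2 | in [-6,6] | out [-6,5] | prev [-6,4] | push {}
  [11] u=4 | in [-6,6] | out [-6,6] | ==
  [12] u=5 | in [-6,6] | out [-6,6] | prev ⊥ | push {}

Converged values:
  [0] [-6,6]
  [1] [-6,6]
  [2] [-6,5]
  [3] [3,6]
  [4] [-6,6]
  [5] [-6,6]
  [6] [-6,6]
  [7] [-6,6]

12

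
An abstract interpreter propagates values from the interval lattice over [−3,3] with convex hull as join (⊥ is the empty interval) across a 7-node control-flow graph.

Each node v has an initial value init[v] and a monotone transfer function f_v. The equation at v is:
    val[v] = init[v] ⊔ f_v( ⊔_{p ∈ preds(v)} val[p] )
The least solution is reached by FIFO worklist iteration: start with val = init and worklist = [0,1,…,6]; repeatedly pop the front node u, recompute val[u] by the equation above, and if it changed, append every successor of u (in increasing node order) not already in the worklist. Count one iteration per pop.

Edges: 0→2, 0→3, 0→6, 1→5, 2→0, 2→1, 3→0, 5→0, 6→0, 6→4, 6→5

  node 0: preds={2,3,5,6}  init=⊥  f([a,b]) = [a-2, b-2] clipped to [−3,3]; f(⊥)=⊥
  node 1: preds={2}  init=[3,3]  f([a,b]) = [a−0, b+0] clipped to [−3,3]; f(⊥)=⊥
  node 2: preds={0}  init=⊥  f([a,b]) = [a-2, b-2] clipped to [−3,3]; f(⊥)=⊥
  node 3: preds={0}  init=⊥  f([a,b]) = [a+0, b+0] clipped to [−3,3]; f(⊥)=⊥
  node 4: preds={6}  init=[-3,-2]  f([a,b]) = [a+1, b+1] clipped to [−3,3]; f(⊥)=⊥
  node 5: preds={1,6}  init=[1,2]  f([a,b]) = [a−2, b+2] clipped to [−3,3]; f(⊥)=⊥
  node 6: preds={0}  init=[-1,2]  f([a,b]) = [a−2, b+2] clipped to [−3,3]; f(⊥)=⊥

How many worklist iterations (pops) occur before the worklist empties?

18

Iteration log — 18 steps:
  step 1. node 0  ⊔preds=[-1,2]  new=[-3,0]  old=⊥  +wl: 
  step 2. node 1  ⊔preds=⊥  new=[3,3]  stable
  step 3. node 2  ⊔preds=[-3,0]  new=[-3,-2]  old=⊥  +wl: 0,1
  step 4. node 3  ⊔preds=[-3,0]  new=[-3,0]  old=⊥  +wl: 
  step 5. node 4  ⊔preds=[-1,2]  new=[-3,3]  old=[-3,-2]  +wl: 
  step 6. node 5  ⊔preds=[-1,3]  new=[-3,3]  old=[1,2]  +wl: 
  step 7. node 6  ⊔preds=[-3,0]  new=[-3,2]  old=[-1,2]  +wl: 4,5
  step 8. node 0  ⊔preds=[-3,3]  new=[-3,1]  old=[-3,0]  +wl: 2,3,6
  step 9. node 1  ⊔preds=[-3,-2]  new=[-3,3]  old=[3,3]  +wl: 
  step 10. node 4  ⊔preds=[-3,2]  new=[-3,3]  stable
  step 11. node 5  ⊔preds=[-3,3]  new=[-3,3]  stable
  step 12. node 2  ⊔preds=[-3,1]  new=[-3,-1]  old=[-3,-2]  +wl: 0,1
  step 13. node 3  ⊔preds=[-3,1]  new=[-3,1]  old=[-3,0]  +wl: 
  step 14. node 6  ⊔preds=[-3,1]  new=[-3,3]  old=[-3,2]  +wl: 4,5
  step 15. node 0  ⊔preds=[-3,3]  new=[-3,1]  stable
  step 16. node 1  ⊔preds=[-3,-1]  new=[-3,3]  stable
  step 17. node 4  ⊔preds=[-3,3]  new=[-3,3]  stable
  step 18. node 5  ⊔preds=[-3,3]  new=[-3,3]  stable

Least fixpoint reached:
  node 0: [-3,1]
  node 1: [-3,3]
  node 2: [-3,-1]
  node 3: [-3,1]
  node 4: [-3,3]
  node 5: [-3,3]
  node 6: [-3,3]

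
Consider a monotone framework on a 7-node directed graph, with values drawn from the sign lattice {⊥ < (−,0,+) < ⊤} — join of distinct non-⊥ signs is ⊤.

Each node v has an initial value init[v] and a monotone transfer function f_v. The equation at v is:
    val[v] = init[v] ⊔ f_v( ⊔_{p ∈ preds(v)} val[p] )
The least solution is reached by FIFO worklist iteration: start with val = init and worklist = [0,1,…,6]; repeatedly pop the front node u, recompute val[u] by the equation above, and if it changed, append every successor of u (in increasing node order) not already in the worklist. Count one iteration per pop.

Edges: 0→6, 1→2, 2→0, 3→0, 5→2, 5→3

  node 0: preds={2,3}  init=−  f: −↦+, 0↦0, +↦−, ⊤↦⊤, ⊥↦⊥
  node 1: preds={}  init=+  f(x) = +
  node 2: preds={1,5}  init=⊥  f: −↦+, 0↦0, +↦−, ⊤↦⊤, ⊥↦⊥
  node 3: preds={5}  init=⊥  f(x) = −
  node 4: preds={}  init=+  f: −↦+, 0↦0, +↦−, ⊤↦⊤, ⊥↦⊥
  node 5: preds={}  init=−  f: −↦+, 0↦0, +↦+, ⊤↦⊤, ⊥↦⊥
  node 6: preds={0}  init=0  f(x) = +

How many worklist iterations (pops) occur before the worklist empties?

9

Iteration log — 9 steps:
  step 1. node 0  ⊔preds=⊥  new=−  stable
  step 2. node 1  ⊔preds=⊥  new=+  stable
  step 3. node 2  ⊔preds=⊤  new=⊤  old=⊥  +wl: 0
  step 4. node 3  ⊔preds=−  new=−  old=⊥  +wl: 
  step 5. node 4  ⊔preds=⊥  new=+  stable
  step 6. node 5  ⊔preds=⊥  new=−  stable
  step 7. node 6  ⊔preds=−  new=⊤  old=0  +wl: 
  step 8. node 0  ⊔preds=⊤  new=⊤  old=−  +wl: 6
  step 9. node 6  ⊔preds=⊤  new=⊤  stable

Least fixpoint reached:
  node 0: ⊤
  node 1: +
  node 2: ⊤
  node 3: −
  node 4: +
  node 5: −
  node 6: ⊤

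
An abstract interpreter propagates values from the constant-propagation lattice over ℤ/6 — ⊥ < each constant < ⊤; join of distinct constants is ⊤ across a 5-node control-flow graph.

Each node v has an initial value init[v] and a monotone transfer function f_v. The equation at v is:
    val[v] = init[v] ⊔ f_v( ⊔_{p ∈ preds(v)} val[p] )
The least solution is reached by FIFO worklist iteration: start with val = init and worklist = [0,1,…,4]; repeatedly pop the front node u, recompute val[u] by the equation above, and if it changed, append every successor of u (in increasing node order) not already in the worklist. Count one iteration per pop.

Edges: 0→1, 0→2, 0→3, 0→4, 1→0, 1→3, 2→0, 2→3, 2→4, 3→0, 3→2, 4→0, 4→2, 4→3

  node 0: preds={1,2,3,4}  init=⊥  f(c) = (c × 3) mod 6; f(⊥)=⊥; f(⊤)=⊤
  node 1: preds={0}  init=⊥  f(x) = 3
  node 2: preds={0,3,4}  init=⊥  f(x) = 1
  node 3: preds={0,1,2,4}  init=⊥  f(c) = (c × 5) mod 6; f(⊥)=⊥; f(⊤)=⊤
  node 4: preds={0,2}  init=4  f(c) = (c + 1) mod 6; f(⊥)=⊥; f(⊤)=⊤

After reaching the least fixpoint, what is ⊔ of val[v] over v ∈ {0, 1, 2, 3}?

⊤

Trace (10 dequeues):
  [1] u=0 | in 4 | out 0 | prev ⊥ | push {}
  [2] u=1 | in 0 | out 3 | prev ⊥ | push {0}
  [3] u=2 | in ⊤ | out 1 | prev ⊥ | push {}
  [4] u=3 | in ⊤ | out ⊤ | prev ⊥ | push {2}
  [5] u=4 | in ⊤ | out ⊤ | prev 4 | push {3}
  [6] u=0 | in ⊤ | out ⊤ | prev 0 | push {1,4}
  [7] u=2 | in ⊤ | out 1 | ==
  [8] u=3 | in ⊤ | out ⊤ | ==
  [9] u=1 | in ⊤ | out 3 | ==
  [10] u=4 | in ⊤ | out ⊤ | ==

Converged values:
  [0] ⊤
  [1] 3
  [2] 1
  [3] ⊤
  [4] ⊤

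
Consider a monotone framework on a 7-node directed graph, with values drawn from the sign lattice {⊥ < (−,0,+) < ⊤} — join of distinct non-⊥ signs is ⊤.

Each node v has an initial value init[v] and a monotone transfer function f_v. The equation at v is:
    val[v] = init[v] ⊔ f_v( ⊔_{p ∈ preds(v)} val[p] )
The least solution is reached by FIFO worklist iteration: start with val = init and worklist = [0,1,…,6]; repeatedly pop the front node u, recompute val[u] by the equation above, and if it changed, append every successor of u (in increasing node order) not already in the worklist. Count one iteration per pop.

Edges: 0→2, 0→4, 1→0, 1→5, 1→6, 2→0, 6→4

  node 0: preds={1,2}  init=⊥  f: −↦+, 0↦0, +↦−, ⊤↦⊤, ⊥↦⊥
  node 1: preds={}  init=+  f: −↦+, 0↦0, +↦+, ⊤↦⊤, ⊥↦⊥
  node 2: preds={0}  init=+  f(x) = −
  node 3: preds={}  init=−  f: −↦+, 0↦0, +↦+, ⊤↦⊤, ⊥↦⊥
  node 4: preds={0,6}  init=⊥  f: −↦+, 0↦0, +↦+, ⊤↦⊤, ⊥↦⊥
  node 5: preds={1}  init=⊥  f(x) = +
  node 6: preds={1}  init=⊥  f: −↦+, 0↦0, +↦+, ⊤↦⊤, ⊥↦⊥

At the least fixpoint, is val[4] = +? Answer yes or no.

no

Worklist (10 pops):
  #1 pop 0: in=+ → − (was ⊥); enqueue []
  #2 pop 1: in=⊥ → + (no change)
  #3 pop 2: in=− → ⊤ (was +); enqueue [0]
  #4 pop 3: in=⊥ → − (no change)
  #5 pop 4: in=− → + (was ⊥); enqueue []
  #6 pop 5: in=+ → + (was ⊥); enqueue []
  #7 pop 6: in=+ → + (was ⊥); enqueue [4]
  #8 pop 0: in=⊤ → ⊤ (was −); enqueue [2]
  #9 pop 4: in=⊤ → ⊤ (was +); enqueue []
  #10 pop 2: in=⊤ → ⊤ (no change)

Fixpoint:
  val[0] = ⊤
  val[1] = +
  val[2] = ⊤
  val[3] = −
  val[4] = ⊤
  val[5] = +
  val[6] = +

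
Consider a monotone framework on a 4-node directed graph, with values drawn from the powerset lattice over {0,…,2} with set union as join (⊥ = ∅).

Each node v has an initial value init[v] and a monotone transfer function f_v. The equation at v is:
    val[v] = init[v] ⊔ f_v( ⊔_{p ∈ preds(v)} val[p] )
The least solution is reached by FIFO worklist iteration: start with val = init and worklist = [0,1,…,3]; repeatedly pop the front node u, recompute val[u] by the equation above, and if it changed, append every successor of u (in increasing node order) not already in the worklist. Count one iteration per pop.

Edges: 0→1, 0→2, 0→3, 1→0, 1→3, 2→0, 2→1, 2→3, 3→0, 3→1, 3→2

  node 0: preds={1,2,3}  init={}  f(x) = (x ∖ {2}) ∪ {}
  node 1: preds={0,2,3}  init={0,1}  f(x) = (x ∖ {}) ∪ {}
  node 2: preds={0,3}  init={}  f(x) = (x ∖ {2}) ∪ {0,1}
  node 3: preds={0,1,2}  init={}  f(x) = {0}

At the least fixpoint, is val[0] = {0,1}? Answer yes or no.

yes

Trace (7 dequeues):
  [1] u=0 | in {0,1} | out {0,1} | prev {} | push {}
  [2] u=1 | in {0,1} | out {0,1} | ==
  [3] u=2 | in {0,1} | out {0,1} | prev {} | push {0,1}
  [4] u=3 | in {0,1} | out {0} | prev {} | push {2}
  [5] u=0 | in {0,1} | out {0,1} | ==
  [6] u=1 | in {0,1} | out {0,1} | ==
  [7] u=2 | in {0,1} | out {0,1} | ==

Converged values:
  [0] {0,1}
  [1] {0,1}
  [2] {0,1}
  [3] {0}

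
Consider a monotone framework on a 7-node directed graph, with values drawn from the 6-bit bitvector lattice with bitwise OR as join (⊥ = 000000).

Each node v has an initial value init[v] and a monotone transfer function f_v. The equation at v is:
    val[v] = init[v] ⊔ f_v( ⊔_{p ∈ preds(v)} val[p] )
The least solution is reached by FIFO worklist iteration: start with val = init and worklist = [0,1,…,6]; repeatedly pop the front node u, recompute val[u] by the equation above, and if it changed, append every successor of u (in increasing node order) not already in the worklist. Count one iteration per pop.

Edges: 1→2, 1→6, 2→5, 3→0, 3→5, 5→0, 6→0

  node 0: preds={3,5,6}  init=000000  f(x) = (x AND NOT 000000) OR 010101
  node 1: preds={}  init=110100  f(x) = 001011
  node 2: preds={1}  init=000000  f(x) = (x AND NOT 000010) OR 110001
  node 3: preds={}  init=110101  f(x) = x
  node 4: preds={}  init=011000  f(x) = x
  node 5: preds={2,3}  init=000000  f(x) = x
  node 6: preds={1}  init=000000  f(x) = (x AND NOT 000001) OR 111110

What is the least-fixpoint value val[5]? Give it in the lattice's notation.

111101

Worklist (8 pops):
  #1 pop 0: in=110101 → 110101 (was 000000); enqueue []
  #2 pop 1: in=000000 → 111111 (was 110100); enqueue []
  #3 pop 2: in=111111 → 111101 (was 000000); enqueue []
  #4 pop 3: in=000000 → 110101 (no change)
  #5 pop 4: in=000000 → 011000 (no change)
  #6 pop 5: in=111101 → 111101 (was 000000); enqueue [0]
  #7 pop 6: in=111111 → 111110 (was 000000); enqueue []
  #8 pop 0: in=111111 → 111111 (was 110101); enqueue []

Fixpoint:
  val[0] = 111111
  val[1] = 111111
  val[2] = 111101
  val[3] = 110101
  val[4] = 011000
  val[5] = 111101
  val[6] = 111110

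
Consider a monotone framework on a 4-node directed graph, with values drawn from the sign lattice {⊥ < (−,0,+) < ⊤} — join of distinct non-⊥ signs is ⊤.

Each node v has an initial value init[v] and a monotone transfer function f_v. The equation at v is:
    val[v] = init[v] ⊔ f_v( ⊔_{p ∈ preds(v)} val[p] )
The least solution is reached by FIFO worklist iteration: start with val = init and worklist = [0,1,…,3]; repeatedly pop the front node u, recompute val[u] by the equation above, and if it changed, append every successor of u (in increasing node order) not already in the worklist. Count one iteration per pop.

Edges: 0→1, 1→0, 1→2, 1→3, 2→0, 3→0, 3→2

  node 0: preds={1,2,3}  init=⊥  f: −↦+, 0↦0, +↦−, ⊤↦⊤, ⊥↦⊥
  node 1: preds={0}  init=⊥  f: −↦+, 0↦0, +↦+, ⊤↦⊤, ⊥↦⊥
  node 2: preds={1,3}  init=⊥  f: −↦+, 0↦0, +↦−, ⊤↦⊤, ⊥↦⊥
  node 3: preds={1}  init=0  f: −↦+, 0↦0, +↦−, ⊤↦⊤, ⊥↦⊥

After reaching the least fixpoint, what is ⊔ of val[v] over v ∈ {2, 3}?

Trace (5 dequeues):
  [1] u=0 | in 0 | out 0 | prev ⊥ | push {}
  [2] u=1 | in 0 | out 0 | prev ⊥ | push {0}
  [3] u=2 | in 0 | out 0 | prev ⊥ | push {}
  [4] u=3 | in 0 | out 0 | ==
  [5] u=0 | in 0 | out 0 | ==

Converged values:
  [0] 0
  [1] 0
  [2] 0
  [3] 0

0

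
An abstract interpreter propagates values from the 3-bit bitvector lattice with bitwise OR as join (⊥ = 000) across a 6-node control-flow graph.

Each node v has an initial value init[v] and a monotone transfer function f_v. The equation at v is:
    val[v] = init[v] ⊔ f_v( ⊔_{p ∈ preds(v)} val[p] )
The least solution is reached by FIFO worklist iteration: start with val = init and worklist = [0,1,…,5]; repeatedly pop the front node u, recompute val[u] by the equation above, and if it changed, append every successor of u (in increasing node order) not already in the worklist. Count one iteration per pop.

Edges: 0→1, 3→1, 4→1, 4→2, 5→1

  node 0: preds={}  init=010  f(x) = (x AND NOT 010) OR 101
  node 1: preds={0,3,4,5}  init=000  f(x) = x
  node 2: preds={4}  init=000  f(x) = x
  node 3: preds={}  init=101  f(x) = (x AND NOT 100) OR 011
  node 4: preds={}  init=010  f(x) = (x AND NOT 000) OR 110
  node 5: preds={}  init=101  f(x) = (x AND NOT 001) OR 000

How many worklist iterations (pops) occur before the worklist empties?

8

Iteration log — 8 steps:
  step 1. node 0  ⊔preds=000  new=111  old=010  +wl: 
  step 2. node 1  ⊔preds=111  new=111  old=000  +wl: 
  step 3. node 2  ⊔preds=010  new=010  old=000  +wl: 
  step 4. node 3  ⊔preds=000  new=111  old=101  +wl: 1
  step 5. node 4  ⊔preds=000  new=110  old=010  +wl: 2
  step 6. node 5  ⊔preds=000  new=101  stable
  step 7. node 1  ⊔preds=111  new=111  stable
  step 8. node 2  ⊔preds=110  new=110  old=010  +wl: 

Least fixpoint reached:
  node 0: 111
  node 1: 111
  node 2: 110
  node 3: 111
  node 4: 110
  node 5: 101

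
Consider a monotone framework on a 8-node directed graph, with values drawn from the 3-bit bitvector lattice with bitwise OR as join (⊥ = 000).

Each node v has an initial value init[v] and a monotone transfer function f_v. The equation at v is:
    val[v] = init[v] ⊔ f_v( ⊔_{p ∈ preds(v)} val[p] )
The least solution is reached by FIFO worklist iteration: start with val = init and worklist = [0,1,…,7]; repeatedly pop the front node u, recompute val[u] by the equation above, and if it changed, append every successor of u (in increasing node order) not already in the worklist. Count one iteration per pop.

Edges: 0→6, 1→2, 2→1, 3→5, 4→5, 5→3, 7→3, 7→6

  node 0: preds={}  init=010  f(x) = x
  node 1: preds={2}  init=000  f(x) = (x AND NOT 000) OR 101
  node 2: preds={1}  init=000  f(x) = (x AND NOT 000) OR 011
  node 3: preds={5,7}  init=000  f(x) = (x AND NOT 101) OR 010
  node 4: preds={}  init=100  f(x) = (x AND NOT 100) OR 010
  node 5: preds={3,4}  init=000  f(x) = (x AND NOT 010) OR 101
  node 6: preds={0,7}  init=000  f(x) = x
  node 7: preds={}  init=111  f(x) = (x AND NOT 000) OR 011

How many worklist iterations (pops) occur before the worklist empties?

Trace (11 dequeues):
  [1] u=0 | in 000 | out 010 | ==
  [2] u=1 | in 000 | out 101 | prev 000 | push {}
  [3] u=2 | in 101 | out 111 | prev 000 | push {1}
  [4] u=3 | in 111 | out 010 | prev 000 | push {}
  [5] u=4 | in 000 | out 110 | prev 100 | push {}
  [6] u=5 | in 110 | out 101 | prev 000 | push {3}
  [7] u=6 | in 111 | out 111 | prev 000 | push {}
  [8] u=7 | in 000 | out 111 | ==
  [9] u=1 | in 111 | out 111 | prev 101 | push {2}
  [10] u=3 | in 111 | out 010 | ==
  [11] u=2 | in 111 | out 111 | ==

Converged values:
  [0] 010
  [1] 111
  [2] 111
  [3] 010
  [4] 110
  [5] 101
  [6] 111
  [7] 111

11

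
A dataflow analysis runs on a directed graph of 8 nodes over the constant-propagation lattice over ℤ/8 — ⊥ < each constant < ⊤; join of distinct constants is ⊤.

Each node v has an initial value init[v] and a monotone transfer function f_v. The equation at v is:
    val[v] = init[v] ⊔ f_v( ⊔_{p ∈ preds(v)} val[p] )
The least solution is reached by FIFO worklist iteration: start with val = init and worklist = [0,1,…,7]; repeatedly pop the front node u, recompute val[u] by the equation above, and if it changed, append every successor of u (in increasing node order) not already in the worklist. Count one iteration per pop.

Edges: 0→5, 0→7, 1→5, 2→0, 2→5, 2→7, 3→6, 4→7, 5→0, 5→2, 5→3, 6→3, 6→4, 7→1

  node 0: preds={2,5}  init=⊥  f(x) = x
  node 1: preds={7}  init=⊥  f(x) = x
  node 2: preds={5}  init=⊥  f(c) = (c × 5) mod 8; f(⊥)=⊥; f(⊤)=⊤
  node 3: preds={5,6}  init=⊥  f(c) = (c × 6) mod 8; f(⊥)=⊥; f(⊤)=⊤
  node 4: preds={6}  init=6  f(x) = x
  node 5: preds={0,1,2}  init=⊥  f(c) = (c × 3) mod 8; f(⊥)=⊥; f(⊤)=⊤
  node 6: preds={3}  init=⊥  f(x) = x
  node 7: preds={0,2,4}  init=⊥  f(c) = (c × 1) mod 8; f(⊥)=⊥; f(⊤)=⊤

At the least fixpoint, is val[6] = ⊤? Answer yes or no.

Worklist (28 pops):
  #1 pop 0: in=⊥ → ⊥ (no change)
  #2 pop 1: in=⊥ → ⊥ (no change)
  #3 pop 2: in=⊥ → ⊥ (no change)
  #4 pop 3: in=⊥ → ⊥ (no change)
  #5 pop 4: in=⊥ → 6 (no change)
  #6 pop 5: in=⊥ → ⊥ (no change)
  #7 pop 6: in=⊥ → ⊥ (no change)
  #8 pop 7: in=6 → 6 (was ⊥); enqueue [1]
  #9 pop 1: in=6 → 6 (was ⊥); enqueue [5]
  #10 pop 5: in=6 → 2 (was ⊥); enqueue [0,2,3]
  #11 pop 0: in=2 → 2 (was ⊥); enqueue [5,7]
  #12 pop 2: in=2 → 2 (was ⊥); enqueue [0]
  #13 pop 3: in=2 → 4 (was ⊥); enqueue [6]
  #14 pop 5: in=⊤ → ⊤ (was 2); enqueue [2,3]
  #15 pop 7: in=⊤ → ⊤ (was 6); enqueue [1]
  #16 pop 0: in=⊤ → ⊤ (was 2); enqueue [5,7]
  #17 pop 6: in=4 → 4 (was ⊥); enqueue [4]
  #18 pop 2: in=⊤ → ⊤ (was 2); enqueue [0]
  #19 pop 3: in=⊤ → ⊤ (was 4); enqueue [6]
  #20 pop 1: in=⊤ → ⊤ (was 6); enqueue []
  #21 pop 5: in=⊤ → ⊤ (no change)
  #22 pop 7: in=⊤ → ⊤ (no change)
  #23 pop 4: in=4 → ⊤ (was 6); enqueue [7]
  #24 pop 0: in=⊤ → ⊤ (no change)
  #25 pop 6: in=⊤ → ⊤ (was 4); enqueue [3,4]
  #26 pop 7: in=⊤ → ⊤ (no change)
  #27 pop 3: in=⊤ → ⊤ (no change)
  #28 pop 4: in=⊤ → ⊤ (no change)

Fixpoint:
  val[0] = ⊤
  val[1] = ⊤
  val[2] = ⊤
  val[3] = ⊤
  val[4] = ⊤
  val[5] = ⊤
  val[6] = ⊤
  val[7] = ⊤

yes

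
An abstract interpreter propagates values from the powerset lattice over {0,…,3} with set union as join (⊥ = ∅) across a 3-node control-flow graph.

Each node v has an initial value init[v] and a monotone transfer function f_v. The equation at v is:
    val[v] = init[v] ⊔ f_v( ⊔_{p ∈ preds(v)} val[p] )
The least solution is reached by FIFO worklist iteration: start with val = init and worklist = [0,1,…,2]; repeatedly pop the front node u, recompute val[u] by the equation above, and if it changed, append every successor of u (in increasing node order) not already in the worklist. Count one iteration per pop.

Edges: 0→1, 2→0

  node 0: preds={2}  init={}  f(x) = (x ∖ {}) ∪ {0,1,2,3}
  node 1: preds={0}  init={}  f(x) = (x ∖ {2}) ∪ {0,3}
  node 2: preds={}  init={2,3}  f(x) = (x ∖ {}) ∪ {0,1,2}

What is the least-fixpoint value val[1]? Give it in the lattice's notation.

Trace (4 dequeues):
  [1] u=0 | in {2,3} | out {0,1,2,3} | prev {} | push {}
  [2] u=1 | in {0,1,2,3} | out {0,1,3} | prev {} | push {}
  [3] u=2 | in {} | out {0,1,2,3} | prev {2,3} | push {0}
  [4] u=0 | in {0,1,2,3} | out {0,1,2,3} | ==

Converged values:
  [0] {0,1,2,3}
  [1] {0,1,3}
  [2] {0,1,2,3}

{0,1,3}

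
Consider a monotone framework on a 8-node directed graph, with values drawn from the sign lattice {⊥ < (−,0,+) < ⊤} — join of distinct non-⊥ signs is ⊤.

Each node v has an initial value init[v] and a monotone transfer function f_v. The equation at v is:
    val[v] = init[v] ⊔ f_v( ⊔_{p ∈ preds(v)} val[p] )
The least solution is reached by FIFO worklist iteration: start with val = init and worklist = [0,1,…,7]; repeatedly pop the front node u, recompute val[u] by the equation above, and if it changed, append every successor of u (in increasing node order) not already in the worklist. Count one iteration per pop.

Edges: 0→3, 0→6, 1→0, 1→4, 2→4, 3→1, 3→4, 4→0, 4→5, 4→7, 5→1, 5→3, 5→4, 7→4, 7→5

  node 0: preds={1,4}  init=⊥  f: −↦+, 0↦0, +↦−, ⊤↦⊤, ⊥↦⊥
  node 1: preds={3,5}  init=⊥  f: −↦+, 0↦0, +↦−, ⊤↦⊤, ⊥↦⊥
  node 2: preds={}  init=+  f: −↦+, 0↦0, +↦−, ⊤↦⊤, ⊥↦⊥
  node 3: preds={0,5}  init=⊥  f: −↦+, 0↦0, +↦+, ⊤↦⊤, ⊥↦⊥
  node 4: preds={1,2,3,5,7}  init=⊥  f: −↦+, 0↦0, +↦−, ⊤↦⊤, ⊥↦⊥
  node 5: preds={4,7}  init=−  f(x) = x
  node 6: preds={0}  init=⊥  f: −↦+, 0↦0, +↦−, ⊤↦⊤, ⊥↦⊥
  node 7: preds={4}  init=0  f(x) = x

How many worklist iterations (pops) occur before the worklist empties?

Iteration log — 16 steps:
  step 1. node 0  ⊔preds=⊥  new=⊥  stable
  step 2. node 1  ⊔preds=−  new=+  old=⊥  +wl: 0
  step 3. node 2  ⊔preds=⊥  new=+  stable
  step 4. node 3  ⊔preds=−  new=+  old=⊥  +wl: 1
  step 5. node 4  ⊔preds=⊤  new=⊤  old=⊥  +wl: 
  step 6. node 5  ⊔preds=⊤  new=⊤  old=−  +wl: 3,4
  step 7. node 6  ⊔preds=⊥  new=⊥  stable
  step 8. node 7  ⊔preds=⊤  new=⊤  old=0  +wl: 5
  step 9. node 0  ⊔preds=⊤  new=⊤  old=⊥  +wl: 6
  step 10. node 1  ⊔preds=⊤  new=⊤  old=+  +wl: 0
  step 11. node 3  ⊔preds=⊤  new=⊤  old=+  +wl: 1
  step 12. node 4  ⊔preds=⊤  new=⊤  stable
  step 13. node 5  ⊔preds=⊤  new=⊤  stable
  step 14. node 6  ⊔preds=⊤  new=⊤  old=⊥  +wl: 
  step 15. node 0  ⊔preds=⊤  new=⊤  stable
  step 16. node 1  ⊔preds=⊤  new=⊤  stable

Least fixpoint reached:
  node 0: ⊤
  node 1: ⊤
  node 2: +
  node 3: ⊤
  node 4: ⊤
  node 5: ⊤
  node 6: ⊤
  node 7: ⊤

16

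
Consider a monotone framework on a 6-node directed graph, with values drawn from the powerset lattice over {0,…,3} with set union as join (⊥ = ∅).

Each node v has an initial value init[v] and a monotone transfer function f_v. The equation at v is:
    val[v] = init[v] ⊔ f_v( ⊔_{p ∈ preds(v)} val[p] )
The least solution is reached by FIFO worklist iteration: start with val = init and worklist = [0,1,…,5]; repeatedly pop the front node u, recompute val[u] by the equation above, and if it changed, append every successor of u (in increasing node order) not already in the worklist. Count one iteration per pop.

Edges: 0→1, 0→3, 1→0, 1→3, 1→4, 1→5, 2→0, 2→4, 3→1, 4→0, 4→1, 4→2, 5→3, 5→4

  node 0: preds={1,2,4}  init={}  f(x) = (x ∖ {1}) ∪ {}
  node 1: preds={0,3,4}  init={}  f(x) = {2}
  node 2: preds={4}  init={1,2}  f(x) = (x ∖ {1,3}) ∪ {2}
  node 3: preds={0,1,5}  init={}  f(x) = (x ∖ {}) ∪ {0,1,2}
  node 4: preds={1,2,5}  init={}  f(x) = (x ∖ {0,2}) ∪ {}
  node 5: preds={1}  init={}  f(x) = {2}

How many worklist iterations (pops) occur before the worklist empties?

11

Worklist (11 pops):
  #1 pop 0: in={1,2} → {2} (was {}); enqueue []
  #2 pop 1: in={2} → {2} (was {}); enqueue [0]
  #3 pop 2: in={} → {1,2} (no change)
  #4 pop 3: in={2} → {0,1,2} (was {}); enqueue [1]
  #5 pop 4: in={1,2} → {1} (was {}); enqueue [2]
  #6 pop 5: in={2} → {2} (was {}); enqueue [3,4]
  #7 pop 0: in={1,2} → {2} (no change)
  #8 pop 1: in={0,1,2} → {2} (no change)
  #9 pop 2: in={1} → {1,2} (no change)
  #10 pop 3: in={2} → {0,1,2} (no change)
  #11 pop 4: in={1,2} → {1} (no change)

Fixpoint:
  val[0] = {2}
  val[1] = {2}
  val[2] = {1,2}
  val[3] = {0,1,2}
  val[4] = {1}
  val[5] = {2}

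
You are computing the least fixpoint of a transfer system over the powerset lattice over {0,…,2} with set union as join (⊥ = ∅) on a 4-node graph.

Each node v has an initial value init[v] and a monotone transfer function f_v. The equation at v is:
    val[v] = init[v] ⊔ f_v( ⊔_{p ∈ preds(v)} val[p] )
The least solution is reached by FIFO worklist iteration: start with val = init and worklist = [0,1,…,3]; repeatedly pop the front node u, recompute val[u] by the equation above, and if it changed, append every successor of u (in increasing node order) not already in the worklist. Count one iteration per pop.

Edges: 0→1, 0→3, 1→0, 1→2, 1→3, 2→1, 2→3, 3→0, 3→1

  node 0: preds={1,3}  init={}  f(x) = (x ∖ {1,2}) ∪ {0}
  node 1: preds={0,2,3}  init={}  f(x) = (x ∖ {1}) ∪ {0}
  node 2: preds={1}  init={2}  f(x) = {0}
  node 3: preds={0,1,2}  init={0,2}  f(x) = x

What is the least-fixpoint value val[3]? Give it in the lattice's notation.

Worklist (6 pops):
  #1 pop 0: in={0,2} → {0} (was {}); enqueue []
  #2 pop 1: in={0,2} → {0,2} (was {}); enqueue [0]
  #3 pop 2: in={0,2} → {0,2} (was {2}); enqueue [1]
  #4 pop 3: in={0,2} → {0,2} (no change)
  #5 pop 0: in={0,2} → {0} (no change)
  #6 pop 1: in={0,2} → {0,2} (no change)

Fixpoint:
  val[0] = {0}
  val[1] = {0,2}
  val[2] = {0,2}
  val[3] = {0,2}

{0,2}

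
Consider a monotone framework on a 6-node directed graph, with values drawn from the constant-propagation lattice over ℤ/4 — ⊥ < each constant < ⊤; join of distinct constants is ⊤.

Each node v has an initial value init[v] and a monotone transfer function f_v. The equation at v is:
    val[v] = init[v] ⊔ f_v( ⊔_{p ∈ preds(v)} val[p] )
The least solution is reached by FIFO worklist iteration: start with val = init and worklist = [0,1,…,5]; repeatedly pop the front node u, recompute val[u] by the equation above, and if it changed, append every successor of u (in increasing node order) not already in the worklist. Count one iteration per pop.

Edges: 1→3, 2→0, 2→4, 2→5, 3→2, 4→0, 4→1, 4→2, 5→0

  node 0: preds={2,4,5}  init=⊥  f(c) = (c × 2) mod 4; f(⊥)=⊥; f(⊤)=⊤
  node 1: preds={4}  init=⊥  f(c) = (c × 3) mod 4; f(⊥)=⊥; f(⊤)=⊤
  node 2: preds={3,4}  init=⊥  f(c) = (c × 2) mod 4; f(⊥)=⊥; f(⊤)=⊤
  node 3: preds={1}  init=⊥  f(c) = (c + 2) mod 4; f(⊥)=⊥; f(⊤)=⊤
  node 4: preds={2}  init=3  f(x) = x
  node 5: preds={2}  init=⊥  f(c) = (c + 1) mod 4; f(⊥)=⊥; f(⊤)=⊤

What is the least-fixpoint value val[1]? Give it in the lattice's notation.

Iteration log — 15 steps:
  step 1. node 0  ⊔preds=3  new=2  old=⊥  +wl: 
  step 2. node 1  ⊔preds=3  new=1  old=⊥  +wl: 
  step 3. node 2  ⊔preds=3  new=2  old=⊥  +wl: 0
  step 4. node 3  ⊔preds=1  new=3  old=⊥  +wl: 2
  step 5. node 4  ⊔preds=2  new=⊤  old=3  +wl: 1
  step 6. node 5  ⊔preds=2  new=3  old=⊥  +wl: 
  step 7. node 0  ⊔preds=⊤  new=⊤  old=2  +wl: 
  step 8. node 2  ⊔preds=⊤  new=⊤  old=2  +wl: 0,4,5
  step 9. node 1  ⊔preds=⊤  new=⊤  old=1  +wl: 3
  step 10. node 0  ⊔preds=⊤  new=⊤  stable
  step 11. node 4  ⊔preds=⊤  new=⊤  stable
  step 12. node 5  ⊔preds=⊤  new=⊤  old=3  +wl: 0
  step 13. node 3  ⊔preds=⊤  new=⊤  old=3  +wl: 2
  step 14. node 0  ⊔preds=⊤  new=⊤  stable
  step 15. node 2  ⊔preds=⊤  new=⊤  stable

Least fixpoint reached:
  node 0: ⊤
  node 1: ⊤
  node 2: ⊤
  node 3: ⊤
  node 4: ⊤
  node 5: ⊤

⊤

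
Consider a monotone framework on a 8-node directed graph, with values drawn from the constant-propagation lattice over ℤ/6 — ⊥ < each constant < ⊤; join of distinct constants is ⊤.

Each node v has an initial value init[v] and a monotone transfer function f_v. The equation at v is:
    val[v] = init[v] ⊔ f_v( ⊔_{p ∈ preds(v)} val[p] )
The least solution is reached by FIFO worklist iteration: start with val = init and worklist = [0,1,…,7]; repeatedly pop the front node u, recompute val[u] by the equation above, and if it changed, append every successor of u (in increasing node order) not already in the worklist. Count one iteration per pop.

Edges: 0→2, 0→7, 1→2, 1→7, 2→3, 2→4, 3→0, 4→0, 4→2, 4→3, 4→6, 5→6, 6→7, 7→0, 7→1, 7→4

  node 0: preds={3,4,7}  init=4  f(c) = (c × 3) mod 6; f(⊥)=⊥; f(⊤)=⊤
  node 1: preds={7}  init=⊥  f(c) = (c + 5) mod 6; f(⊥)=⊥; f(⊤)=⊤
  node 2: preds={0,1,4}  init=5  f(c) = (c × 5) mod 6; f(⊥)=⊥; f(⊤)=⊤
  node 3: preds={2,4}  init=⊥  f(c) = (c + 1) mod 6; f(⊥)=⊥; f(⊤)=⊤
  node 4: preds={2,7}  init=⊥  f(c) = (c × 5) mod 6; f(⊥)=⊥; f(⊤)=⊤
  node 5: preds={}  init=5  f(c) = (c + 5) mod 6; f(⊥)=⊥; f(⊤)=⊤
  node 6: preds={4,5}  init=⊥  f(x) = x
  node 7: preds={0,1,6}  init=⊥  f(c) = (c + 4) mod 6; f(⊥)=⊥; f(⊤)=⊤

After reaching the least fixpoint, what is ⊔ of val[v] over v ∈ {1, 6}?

Worklist (15 pops):
  #1 pop 0: in=⊥ → 4 (no change)
  #2 pop 1: in=⊥ → ⊥ (no change)
  #3 pop 2: in=4 → ⊤ (was 5); enqueue []
  #4 pop 3: in=⊤ → ⊤ (was ⊥); enqueue [0]
  #5 pop 4: in=⊤ → ⊤ (was ⊥); enqueue [2,3]
  #6 pop 5: in=⊥ → 5 (no change)
  #7 pop 6: in=⊤ → ⊤ (was ⊥); enqueue []
  #8 pop 7: in=⊤ → ⊤ (was ⊥); enqueue [1,4]
  #9 pop 0: in=⊤ → ⊤ (was 4); enqueue [7]
  #10 pop 2: in=⊤ → ⊤ (no change)
  #11 pop 3: in=⊤ → ⊤ (no change)
  #12 pop 1: in=⊤ → ⊤ (was ⊥); enqueue [2]
  #13 pop 4: in=⊤ → ⊤ (no change)
  #14 pop 7: in=⊤ → ⊤ (no change)
  #15 pop 2: in=⊤ → ⊤ (no change)

Fixpoint:
  val[0] = ⊤
  val[1] = ⊤
  val[2] = ⊤
  val[3] = ⊤
  val[4] = ⊤
  val[5] = 5
  val[6] = ⊤
  val[7] = ⊤

⊤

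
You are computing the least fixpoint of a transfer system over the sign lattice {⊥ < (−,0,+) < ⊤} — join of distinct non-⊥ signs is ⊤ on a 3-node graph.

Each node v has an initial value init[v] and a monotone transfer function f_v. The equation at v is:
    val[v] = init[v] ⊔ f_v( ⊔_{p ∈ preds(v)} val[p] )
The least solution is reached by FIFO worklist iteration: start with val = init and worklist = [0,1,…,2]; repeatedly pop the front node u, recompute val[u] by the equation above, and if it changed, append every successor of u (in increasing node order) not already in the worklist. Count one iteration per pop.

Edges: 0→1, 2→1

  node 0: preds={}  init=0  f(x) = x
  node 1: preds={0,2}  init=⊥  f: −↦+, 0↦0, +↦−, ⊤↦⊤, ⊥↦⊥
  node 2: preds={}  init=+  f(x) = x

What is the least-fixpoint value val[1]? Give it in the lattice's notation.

⊤

Iteration log — 3 steps:
  step 1. node 0  ⊔preds=⊥  new=0  stable
  step 2. node 1  ⊔preds=⊤  new=⊤  old=⊥  +wl: 
  step 3. node 2  ⊔preds=⊥  new=+  stable

Least fixpoint reached:
  node 0: 0
  node 1: ⊤
  node 2: +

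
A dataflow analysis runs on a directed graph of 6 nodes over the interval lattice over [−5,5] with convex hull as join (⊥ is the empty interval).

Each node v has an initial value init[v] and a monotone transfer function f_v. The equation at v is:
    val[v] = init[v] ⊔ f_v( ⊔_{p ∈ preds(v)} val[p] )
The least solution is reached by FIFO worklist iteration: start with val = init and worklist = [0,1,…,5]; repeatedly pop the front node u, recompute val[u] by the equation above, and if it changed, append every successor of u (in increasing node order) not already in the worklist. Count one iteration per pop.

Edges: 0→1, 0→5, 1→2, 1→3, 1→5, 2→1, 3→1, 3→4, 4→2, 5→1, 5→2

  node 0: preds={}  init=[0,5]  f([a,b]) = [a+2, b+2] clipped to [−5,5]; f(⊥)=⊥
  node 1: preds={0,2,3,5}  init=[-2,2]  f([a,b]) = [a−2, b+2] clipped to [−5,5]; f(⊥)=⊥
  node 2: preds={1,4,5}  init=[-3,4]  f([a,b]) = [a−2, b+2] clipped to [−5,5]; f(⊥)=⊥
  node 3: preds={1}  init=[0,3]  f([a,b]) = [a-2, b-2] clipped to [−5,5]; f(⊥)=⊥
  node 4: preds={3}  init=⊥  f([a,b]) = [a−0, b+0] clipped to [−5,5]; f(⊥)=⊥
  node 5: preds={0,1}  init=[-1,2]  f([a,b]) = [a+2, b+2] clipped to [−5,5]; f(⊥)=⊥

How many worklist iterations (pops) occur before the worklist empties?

8

Iteration log — 8 steps:
  step 1. node 0  ⊔preds=⊥  new=[0,5]  stable
  step 2. node 1  ⊔preds=[-3,5]  new=[-5,5]  old=[-2,2]  +wl: 
  step 3. node 2  ⊔preds=[-5,5]  new=[-5,5]  old=[-3,4]  +wl: 1
  step 4. node 3  ⊔preds=[-5,5]  new=[-5,3]  old=[0,3]  +wl: 
  step 5. node 4  ⊔preds=[-5,3]  new=[-5,3]  old=⊥  +wl: 2
  step 6. node 5  ⊔preds=[-5,5]  new=[-3,5]  old=[-1,2]  +wl: 
  step 7. node 1  ⊔preds=[-5,5]  new=[-5,5]  stable
  step 8. node 2  ⊔preds=[-5,5]  new=[-5,5]  stable

Least fixpoint reached:
  node 0: [0,5]
  node 1: [-5,5]
  node 2: [-5,5]
  node 3: [-5,3]
  node 4: [-5,3]
  node 5: [-3,5]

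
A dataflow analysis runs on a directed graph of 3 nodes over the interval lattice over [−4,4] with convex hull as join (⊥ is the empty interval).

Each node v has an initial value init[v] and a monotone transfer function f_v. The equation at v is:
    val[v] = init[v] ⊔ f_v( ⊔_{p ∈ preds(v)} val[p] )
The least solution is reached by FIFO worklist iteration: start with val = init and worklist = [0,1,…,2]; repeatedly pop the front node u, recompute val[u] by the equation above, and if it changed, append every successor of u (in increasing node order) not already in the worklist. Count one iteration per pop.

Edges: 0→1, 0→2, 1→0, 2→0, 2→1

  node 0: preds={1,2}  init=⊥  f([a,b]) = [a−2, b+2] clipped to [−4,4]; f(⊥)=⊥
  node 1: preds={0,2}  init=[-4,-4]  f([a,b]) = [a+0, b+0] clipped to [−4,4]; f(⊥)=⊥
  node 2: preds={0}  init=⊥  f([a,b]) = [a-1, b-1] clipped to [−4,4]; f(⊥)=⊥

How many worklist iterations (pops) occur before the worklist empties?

14

Worklist (14 pops):
  #1 pop 0: in=[-4,-4] → [-4,-2] (was ⊥); enqueue []
  #2 pop 1: in=[-4,-2] → [-4,-2] (was [-4,-4]); enqueue [0]
  #3 pop 2: in=[-4,-2] → [-4,-3] (was ⊥); enqueue [1]
  #4 pop 0: in=[-4,-2] → [-4,0] (was [-4,-2]); enqueue [2]
  #5 pop 1: in=[-4,0] → [-4,0] (was [-4,-2]); enqueue [0]
  #6 pop 2: in=[-4,0] → [-4,-1] (was [-4,-3]); enqueue [1]
  #7 pop 0: in=[-4,0] → [-4,2] (was [-4,0]); enqueue [2]
  #8 pop 1: in=[-4,2] → [-4,2] (was [-4,0]); enqueue [0]
  #9 pop 2: in=[-4,2] → [-4,1] (was [-4,-1]); enqueue [1]
  #10 pop 0: in=[-4,2] → [-4,4] (was [-4,2]); enqueue [2]
  #11 pop 1: in=[-4,4] → [-4,4] (was [-4,2]); enqueue [0]
  #12 pop 2: in=[-4,4] → [-4,3] (was [-4,1]); enqueue [1]
  #13 pop 0: in=[-4,4] → [-4,4] (no change)
  #14 pop 1: in=[-4,4] → [-4,4] (no change)

Fixpoint:
  val[0] = [-4,4]
  val[1] = [-4,4]
  val[2] = [-4,3]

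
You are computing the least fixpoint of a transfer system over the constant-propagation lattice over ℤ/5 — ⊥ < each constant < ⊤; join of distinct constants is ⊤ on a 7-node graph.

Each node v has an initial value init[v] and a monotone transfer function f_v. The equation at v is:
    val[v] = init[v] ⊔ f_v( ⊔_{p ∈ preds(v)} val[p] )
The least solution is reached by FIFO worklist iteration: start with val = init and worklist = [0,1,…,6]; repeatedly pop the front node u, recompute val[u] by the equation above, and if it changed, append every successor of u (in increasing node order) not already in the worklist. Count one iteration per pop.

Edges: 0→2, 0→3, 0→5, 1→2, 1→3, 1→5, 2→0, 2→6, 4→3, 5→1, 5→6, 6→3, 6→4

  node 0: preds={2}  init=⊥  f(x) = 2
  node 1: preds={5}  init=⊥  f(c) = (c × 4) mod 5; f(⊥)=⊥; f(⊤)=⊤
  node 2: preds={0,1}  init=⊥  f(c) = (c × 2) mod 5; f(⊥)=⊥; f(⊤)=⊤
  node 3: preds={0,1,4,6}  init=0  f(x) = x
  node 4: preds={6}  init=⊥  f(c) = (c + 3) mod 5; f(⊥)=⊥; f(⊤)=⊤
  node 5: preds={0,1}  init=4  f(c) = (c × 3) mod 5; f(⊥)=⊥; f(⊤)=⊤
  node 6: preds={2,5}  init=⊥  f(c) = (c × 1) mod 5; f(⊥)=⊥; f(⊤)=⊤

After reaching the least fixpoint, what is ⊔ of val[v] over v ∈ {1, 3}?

⊤

Worklist (14 pops):
  #1 pop 0: in=⊥ → 2 (was ⊥); enqueue []
  #2 pop 1: in=4 → 1 (was ⊥); enqueue []
  #3 pop 2: in=⊤ → ⊤ (was ⊥); enqueue [0]
  #4 pop 3: in=⊤ → ⊤ (was 0); enqueue []
  #5 pop 4: in=⊥ → ⊥ (no change)
  #6 pop 5: in=⊤ → ⊤ (was 4); enqueue [1]
  #7 pop 6: in=⊤ → ⊤ (was ⊥); enqueue [3,4]
  #8 pop 0: in=⊤ → 2 (no change)
  #9 pop 1: in=⊤ → ⊤ (was 1); enqueue [2,5]
  #10 pop 3: in=⊤ → ⊤ (no change)
  #11 pop 4: in=⊤ → ⊤ (was ⊥); enqueue [3]
  #12 pop 2: in=⊤ → ⊤ (no change)
  #13 pop 5: in=⊤ → ⊤ (no change)
  #14 pop 3: in=⊤ → ⊤ (no change)

Fixpoint:
  val[0] = 2
  val[1] = ⊤
  val[2] = ⊤
  val[3] = ⊤
  val[4] = ⊤
  val[5] = ⊤
  val[6] = ⊤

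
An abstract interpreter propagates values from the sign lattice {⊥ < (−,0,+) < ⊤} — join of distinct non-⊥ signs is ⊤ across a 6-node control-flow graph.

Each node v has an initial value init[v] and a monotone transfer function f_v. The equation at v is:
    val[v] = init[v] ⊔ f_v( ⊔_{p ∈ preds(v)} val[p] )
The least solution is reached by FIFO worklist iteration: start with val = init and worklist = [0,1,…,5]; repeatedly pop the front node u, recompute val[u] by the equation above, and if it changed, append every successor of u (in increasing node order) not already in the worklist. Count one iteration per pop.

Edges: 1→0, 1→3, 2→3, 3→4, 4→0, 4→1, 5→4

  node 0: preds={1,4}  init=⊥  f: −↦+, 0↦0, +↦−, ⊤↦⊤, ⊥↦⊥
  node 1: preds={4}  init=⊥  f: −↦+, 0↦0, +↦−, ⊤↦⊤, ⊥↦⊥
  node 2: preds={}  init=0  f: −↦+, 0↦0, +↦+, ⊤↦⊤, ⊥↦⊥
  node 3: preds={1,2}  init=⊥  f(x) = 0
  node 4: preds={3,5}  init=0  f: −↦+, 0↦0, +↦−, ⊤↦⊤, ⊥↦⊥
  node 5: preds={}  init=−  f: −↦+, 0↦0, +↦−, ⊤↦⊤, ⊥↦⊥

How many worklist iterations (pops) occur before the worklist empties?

Trace (10 dequeues):
  [1] u=0 | in 0 | out 0 | prev ⊥ | push {}
  [2] u=1 | in 0 | out 0 | prev ⊥ | push {0}
  [3] u=2 | in ⊥ | out 0 | ==
  [4] u=3 | in 0 | out 0 | prev ⊥ | push {}
  [5] u=4 | in ⊤ | out ⊤ | prev 0 | push {1}
  [6] u=5 | in ⊥ | out − | ==
  [7] u=0 | in ⊤ | out ⊤ | prev 0 | push {}
  [8] u=1 | in ⊤ | out ⊤ | prev 0 | push {0,3}
  [9] u=0 | in ⊤ | out ⊤ | ==
  [10] u=3 | in ⊤ | out 0 | ==

Converged values:
  [0] ⊤
  [1] ⊤
  [2] 0
  [3] 0
  [4] ⊤
  [5] −

10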